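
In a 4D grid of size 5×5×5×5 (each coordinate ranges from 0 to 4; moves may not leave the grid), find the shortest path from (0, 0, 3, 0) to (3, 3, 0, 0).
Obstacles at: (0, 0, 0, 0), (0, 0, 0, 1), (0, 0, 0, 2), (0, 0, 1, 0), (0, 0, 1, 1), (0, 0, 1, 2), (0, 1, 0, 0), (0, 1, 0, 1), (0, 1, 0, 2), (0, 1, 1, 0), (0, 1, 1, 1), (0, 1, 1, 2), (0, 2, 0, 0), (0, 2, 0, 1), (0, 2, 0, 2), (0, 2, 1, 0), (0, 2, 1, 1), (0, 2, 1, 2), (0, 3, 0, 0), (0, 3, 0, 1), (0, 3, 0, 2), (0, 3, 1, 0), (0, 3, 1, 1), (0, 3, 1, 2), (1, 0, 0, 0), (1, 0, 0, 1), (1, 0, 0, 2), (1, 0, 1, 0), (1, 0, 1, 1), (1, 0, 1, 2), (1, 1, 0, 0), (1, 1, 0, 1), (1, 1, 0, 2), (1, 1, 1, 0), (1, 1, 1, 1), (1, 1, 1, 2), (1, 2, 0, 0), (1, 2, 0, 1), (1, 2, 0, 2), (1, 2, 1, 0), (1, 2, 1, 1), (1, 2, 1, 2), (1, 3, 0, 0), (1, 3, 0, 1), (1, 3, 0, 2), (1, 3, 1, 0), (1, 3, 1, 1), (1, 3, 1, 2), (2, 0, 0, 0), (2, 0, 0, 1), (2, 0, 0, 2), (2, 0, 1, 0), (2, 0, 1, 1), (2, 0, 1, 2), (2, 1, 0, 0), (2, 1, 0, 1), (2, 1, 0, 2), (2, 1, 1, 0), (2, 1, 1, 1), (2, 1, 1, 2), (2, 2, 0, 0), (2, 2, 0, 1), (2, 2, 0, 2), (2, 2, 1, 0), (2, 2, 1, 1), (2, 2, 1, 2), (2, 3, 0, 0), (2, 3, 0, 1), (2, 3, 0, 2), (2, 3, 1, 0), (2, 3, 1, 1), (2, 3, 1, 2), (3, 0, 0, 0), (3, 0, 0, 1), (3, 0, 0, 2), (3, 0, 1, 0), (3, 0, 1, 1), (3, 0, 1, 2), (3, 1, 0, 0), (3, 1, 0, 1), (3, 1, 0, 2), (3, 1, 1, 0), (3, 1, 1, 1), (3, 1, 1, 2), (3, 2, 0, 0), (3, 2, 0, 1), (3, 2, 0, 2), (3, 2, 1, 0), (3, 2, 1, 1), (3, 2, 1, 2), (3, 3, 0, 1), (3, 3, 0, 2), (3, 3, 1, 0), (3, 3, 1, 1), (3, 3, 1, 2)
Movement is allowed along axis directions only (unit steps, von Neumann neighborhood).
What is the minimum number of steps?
11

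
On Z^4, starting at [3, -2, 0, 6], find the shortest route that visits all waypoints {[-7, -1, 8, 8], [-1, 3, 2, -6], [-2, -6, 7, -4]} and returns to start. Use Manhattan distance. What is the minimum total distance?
84
(one optimal route: (3, -2, 0, 6) → (-7, -1, 8, 8) → (-2, -6, 7, -4) → (-1, 3, 2, -6) → (3, -2, 0, 6))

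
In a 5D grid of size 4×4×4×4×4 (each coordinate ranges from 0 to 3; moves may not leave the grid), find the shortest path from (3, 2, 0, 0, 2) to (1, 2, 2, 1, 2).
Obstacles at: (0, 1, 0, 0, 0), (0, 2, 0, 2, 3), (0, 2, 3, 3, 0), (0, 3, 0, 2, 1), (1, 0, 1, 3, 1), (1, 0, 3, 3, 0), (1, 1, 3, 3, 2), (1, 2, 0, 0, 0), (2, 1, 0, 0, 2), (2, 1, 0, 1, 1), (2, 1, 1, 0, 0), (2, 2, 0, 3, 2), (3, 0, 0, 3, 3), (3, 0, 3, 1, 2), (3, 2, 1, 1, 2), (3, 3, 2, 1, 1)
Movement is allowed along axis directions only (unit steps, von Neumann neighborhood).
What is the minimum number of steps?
5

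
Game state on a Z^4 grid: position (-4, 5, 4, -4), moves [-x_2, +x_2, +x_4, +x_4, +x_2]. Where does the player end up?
(-4, 6, 4, -2)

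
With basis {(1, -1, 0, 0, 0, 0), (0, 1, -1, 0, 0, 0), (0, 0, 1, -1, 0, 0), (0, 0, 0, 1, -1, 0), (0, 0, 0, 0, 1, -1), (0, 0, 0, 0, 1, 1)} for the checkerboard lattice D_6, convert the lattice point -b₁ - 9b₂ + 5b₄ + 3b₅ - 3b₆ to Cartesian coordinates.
(-1, -8, 9, 5, -5, -6)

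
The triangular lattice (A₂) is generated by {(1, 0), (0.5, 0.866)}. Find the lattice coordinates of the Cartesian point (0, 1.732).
-b₁ + 2b₂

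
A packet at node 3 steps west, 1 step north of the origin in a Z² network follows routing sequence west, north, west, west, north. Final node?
(-6, 3)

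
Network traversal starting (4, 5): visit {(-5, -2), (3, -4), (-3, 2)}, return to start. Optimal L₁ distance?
36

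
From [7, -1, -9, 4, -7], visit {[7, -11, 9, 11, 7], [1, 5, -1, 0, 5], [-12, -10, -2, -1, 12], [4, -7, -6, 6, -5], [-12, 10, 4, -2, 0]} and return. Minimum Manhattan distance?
208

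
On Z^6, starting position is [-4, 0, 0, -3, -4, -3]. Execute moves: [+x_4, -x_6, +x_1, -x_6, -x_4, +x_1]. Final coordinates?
(-2, 0, 0, -3, -4, -5)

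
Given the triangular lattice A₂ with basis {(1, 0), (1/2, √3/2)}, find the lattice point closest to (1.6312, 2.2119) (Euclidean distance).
(1.5, 2.598)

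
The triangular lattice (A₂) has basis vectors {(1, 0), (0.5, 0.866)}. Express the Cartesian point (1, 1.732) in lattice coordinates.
2b₂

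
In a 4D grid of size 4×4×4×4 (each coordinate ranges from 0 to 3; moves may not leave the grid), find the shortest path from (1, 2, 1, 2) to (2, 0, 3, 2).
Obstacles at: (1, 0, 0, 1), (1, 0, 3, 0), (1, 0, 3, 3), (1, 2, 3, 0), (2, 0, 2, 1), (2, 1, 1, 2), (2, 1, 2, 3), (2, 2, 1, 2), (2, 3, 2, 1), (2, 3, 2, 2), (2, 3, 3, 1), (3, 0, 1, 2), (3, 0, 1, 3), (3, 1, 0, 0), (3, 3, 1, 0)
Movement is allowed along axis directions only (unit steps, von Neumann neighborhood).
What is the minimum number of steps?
5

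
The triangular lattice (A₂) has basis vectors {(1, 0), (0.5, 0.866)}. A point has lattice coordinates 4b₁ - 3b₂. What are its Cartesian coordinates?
(2.5, -2.598)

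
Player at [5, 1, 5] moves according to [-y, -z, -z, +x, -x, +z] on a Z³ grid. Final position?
(5, 0, 4)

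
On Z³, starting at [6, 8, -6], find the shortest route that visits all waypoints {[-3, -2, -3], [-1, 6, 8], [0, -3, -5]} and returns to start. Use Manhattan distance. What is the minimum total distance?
68
(one optimal route: (6, 8, -6) → (-1, 6, 8) → (-3, -2, -3) → (0, -3, -5) → (6, 8, -6))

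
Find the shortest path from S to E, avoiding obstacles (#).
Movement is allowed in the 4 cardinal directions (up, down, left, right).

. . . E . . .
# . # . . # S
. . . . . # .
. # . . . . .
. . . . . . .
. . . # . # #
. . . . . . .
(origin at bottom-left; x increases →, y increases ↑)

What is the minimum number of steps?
4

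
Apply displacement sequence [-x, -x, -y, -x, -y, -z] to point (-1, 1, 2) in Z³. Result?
(-4, -1, 1)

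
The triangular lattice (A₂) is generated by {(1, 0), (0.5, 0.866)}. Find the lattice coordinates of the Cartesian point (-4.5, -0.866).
-4b₁ - b₂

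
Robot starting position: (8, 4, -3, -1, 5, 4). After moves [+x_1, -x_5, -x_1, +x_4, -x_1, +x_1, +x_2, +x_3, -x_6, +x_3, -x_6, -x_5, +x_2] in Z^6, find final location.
(8, 6, -1, 0, 3, 2)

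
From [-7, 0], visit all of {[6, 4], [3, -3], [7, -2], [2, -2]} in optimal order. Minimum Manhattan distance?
25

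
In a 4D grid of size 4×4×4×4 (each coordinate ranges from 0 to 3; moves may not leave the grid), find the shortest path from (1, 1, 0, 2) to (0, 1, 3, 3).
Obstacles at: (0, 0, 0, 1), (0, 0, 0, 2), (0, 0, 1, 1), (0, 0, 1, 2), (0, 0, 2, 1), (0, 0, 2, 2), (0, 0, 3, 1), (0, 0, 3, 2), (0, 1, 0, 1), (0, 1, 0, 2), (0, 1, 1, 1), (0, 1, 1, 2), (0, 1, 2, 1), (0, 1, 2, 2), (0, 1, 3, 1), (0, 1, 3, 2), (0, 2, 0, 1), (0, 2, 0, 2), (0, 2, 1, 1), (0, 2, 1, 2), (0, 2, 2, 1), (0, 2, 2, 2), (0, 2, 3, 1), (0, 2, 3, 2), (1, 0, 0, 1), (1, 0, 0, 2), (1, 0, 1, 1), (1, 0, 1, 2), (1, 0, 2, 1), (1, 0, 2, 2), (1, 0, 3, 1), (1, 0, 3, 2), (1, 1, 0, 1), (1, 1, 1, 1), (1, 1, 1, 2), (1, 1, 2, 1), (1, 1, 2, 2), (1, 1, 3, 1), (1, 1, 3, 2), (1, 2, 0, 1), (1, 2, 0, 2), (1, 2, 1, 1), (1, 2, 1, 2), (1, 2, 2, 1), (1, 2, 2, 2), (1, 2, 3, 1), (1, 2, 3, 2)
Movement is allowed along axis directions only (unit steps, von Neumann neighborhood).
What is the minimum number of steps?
5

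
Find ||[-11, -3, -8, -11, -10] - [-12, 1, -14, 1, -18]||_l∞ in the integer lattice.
12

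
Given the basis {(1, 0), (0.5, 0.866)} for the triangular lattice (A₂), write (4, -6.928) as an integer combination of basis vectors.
8b₁ - 8b₂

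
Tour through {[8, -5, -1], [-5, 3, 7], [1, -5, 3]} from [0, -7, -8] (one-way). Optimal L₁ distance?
46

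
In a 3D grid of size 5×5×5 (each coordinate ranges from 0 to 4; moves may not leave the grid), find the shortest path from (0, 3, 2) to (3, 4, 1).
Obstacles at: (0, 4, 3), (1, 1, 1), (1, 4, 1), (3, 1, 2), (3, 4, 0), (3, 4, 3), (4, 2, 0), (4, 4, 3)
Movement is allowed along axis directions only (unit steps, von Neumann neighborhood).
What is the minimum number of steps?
5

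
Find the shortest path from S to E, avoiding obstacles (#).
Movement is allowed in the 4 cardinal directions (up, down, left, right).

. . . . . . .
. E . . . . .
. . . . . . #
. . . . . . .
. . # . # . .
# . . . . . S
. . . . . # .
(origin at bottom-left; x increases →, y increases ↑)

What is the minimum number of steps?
9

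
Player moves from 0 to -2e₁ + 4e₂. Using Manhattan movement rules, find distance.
6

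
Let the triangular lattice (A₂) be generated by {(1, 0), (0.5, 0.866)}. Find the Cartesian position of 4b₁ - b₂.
(3.5, -0.866)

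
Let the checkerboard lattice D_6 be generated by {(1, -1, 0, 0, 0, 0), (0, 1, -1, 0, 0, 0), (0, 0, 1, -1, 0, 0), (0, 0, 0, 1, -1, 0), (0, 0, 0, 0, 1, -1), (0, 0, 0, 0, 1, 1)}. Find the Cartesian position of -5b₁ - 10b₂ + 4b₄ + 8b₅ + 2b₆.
(-5, -5, 10, 4, 6, -6)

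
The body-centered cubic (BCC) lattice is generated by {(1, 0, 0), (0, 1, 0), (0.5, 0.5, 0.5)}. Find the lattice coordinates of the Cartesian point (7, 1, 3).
4b₁ - 2b₂ + 6b₃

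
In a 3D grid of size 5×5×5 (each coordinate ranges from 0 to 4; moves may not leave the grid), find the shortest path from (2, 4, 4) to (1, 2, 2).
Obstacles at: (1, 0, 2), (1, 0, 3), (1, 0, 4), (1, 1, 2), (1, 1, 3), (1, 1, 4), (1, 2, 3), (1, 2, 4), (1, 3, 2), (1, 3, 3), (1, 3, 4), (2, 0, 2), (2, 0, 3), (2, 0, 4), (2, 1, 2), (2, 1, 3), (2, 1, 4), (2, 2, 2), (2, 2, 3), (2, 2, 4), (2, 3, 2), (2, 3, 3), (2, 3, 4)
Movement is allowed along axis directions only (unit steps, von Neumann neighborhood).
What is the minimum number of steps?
7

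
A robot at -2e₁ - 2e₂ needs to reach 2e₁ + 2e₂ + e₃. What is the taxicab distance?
9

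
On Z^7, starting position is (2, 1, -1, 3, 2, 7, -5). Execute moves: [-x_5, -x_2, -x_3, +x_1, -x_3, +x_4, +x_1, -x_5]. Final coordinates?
(4, 0, -3, 4, 0, 7, -5)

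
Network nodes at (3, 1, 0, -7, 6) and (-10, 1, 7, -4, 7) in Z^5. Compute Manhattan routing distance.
24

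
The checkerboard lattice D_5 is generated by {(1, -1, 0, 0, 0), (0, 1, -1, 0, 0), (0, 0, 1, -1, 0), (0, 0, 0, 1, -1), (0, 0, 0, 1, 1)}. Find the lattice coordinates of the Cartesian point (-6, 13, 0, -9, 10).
-6b₁ + 7b₂ + 7b₃ - 6b₄ + 4b₅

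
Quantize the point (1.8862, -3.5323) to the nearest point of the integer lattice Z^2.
(2, -4)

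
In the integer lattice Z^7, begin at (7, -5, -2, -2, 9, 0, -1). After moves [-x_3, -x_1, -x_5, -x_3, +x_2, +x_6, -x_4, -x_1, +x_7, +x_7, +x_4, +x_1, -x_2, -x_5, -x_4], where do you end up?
(6, -5, -4, -3, 7, 1, 1)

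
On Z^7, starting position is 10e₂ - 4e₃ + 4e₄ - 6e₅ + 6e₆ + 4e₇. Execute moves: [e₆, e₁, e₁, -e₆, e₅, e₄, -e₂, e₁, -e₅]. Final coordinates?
(3, 9, -4, 5, -6, 6, 4)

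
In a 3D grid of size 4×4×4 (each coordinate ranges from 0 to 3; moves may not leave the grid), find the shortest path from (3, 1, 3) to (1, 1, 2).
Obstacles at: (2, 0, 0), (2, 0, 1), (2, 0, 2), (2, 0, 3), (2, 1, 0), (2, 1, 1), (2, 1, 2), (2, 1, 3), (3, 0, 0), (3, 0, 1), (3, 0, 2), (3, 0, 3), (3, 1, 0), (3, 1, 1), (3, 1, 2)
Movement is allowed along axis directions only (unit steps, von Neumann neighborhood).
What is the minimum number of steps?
5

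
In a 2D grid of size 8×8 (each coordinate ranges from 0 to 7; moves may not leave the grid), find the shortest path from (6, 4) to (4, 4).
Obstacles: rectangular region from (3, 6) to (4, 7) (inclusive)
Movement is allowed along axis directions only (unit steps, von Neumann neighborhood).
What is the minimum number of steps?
2
(one shortest path: (6, 4) → (5, 4) → (4, 4))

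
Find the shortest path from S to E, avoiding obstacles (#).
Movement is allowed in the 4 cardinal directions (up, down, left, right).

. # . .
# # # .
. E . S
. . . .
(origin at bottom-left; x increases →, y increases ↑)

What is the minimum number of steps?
2
(one shortest path: (3, 1) → (2, 1) → (1, 1))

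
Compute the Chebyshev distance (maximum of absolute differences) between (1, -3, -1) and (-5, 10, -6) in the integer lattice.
13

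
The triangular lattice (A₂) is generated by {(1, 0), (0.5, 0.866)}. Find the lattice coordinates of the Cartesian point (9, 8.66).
4b₁ + 10b₂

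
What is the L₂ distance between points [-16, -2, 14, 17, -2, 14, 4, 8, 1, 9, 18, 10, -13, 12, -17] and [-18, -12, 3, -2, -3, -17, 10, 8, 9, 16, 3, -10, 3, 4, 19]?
62.7535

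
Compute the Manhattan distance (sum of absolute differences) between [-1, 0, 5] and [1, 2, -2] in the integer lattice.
11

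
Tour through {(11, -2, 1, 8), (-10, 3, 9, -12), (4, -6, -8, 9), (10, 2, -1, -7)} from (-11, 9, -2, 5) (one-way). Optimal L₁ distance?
114
(one optimal route: (-11, 9, -2, 5) → (-10, 3, 9, -12) → (10, 2, -1, -7) → (11, -2, 1, 8) → (4, -6, -8, 9))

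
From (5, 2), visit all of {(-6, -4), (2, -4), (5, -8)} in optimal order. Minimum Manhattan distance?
25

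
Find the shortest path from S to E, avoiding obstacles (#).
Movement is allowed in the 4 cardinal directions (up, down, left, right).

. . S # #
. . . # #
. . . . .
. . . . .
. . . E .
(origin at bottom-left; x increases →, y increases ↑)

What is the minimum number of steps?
5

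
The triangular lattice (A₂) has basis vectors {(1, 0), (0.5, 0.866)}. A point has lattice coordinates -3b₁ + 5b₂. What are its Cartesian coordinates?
(-0.5, 4.33)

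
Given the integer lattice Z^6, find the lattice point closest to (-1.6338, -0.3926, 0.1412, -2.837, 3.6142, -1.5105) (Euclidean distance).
(-2, 0, 0, -3, 4, -2)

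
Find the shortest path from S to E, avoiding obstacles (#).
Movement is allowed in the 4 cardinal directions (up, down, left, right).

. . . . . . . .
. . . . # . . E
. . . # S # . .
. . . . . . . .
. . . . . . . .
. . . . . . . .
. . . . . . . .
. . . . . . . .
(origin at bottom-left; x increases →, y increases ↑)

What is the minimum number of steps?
6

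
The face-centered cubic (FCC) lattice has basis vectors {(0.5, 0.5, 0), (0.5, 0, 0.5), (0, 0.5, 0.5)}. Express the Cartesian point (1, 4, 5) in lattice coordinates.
2b₂ + 8b₃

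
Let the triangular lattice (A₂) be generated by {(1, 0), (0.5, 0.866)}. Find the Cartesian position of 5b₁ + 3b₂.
(6.5, 2.598)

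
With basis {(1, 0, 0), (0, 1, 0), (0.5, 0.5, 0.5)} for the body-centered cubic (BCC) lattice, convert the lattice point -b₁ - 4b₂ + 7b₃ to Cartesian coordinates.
(2.5, -0.5, 3.5)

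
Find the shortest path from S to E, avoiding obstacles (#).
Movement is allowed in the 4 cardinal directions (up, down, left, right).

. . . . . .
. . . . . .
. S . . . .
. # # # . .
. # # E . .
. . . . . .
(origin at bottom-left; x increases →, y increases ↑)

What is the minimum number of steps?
6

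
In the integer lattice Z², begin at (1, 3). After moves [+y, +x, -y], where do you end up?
(2, 3)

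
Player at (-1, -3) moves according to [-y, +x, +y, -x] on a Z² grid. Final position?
(-1, -3)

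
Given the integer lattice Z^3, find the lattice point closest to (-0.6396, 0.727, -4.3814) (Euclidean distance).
(-1, 1, -4)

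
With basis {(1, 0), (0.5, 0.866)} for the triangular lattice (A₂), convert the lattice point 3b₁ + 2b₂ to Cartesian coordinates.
(4, 1.732)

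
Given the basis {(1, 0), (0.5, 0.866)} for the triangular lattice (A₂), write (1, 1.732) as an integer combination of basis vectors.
2b₂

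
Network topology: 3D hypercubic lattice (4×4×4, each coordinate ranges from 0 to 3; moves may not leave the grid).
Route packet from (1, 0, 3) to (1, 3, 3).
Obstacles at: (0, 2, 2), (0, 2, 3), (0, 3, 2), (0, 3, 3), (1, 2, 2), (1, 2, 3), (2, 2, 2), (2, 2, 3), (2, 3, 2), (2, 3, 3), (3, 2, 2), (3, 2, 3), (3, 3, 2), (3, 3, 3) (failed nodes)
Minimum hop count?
7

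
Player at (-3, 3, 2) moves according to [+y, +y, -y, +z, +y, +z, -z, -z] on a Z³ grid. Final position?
(-3, 5, 2)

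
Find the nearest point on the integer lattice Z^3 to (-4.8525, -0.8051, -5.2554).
(-5, -1, -5)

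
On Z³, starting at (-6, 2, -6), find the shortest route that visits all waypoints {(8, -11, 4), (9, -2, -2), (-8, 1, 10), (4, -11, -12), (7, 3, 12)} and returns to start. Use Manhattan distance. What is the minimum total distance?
124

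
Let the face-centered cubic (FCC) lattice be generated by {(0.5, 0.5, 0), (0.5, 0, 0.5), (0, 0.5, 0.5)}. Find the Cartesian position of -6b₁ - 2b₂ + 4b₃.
(-4, -1, 1)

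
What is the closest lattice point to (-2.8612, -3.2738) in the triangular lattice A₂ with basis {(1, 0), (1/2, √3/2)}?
(-3, -3.464)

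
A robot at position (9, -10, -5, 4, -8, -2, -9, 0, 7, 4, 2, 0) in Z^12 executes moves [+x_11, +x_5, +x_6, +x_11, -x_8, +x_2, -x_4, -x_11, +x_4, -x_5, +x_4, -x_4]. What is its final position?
(9, -9, -5, 4, -8, -1, -9, -1, 7, 4, 3, 0)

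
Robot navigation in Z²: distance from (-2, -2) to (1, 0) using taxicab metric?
5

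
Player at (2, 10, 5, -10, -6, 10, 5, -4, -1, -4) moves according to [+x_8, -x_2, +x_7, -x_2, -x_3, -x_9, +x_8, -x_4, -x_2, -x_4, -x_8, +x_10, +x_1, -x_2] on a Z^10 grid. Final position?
(3, 6, 4, -12, -6, 10, 6, -3, -2, -3)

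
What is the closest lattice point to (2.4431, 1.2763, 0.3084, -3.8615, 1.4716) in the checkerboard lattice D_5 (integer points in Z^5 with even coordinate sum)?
(2, 1, 0, -4, 1)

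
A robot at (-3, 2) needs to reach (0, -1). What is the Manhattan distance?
6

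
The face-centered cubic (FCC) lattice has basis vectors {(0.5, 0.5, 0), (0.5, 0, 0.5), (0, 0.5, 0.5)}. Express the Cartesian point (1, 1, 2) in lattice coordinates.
2b₂ + 2b₃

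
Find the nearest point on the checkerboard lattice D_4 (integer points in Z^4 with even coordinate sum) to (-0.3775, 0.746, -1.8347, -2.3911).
(0, 1, -2, -3)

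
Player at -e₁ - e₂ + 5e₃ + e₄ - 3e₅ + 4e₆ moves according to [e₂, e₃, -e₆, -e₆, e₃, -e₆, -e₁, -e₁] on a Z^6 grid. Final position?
(-3, 0, 7, 1, -3, 1)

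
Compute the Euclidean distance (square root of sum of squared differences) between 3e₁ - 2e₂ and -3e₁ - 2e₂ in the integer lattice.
6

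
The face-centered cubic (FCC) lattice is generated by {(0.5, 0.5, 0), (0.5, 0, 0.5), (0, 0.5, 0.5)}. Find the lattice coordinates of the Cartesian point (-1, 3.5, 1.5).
b₁ - 3b₂ + 6b₃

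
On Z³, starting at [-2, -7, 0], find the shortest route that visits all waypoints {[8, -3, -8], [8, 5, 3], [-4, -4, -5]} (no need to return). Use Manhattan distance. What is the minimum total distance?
45
(one optimal route: (-2, -7, 0) → (-4, -4, -5) → (8, -3, -8) → (8, 5, 3))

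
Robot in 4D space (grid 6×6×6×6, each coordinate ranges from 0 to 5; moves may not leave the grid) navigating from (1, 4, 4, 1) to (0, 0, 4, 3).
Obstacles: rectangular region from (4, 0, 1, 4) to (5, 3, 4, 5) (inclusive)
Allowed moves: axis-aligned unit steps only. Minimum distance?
7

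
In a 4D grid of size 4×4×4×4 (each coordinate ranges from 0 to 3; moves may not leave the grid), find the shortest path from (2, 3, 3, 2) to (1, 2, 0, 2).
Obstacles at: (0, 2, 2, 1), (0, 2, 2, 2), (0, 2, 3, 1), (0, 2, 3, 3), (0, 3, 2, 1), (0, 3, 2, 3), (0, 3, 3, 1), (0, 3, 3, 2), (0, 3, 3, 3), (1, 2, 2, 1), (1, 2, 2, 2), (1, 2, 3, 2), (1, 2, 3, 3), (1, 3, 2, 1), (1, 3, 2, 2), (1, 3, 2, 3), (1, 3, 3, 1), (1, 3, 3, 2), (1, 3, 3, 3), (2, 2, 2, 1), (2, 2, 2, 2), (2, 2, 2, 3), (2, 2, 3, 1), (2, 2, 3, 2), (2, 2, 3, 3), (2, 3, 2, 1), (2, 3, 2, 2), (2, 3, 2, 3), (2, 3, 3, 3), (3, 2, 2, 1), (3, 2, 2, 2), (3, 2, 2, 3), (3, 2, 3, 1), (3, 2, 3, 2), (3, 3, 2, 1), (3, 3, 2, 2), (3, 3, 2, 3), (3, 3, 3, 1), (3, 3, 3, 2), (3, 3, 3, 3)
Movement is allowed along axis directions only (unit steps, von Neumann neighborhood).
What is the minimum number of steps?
9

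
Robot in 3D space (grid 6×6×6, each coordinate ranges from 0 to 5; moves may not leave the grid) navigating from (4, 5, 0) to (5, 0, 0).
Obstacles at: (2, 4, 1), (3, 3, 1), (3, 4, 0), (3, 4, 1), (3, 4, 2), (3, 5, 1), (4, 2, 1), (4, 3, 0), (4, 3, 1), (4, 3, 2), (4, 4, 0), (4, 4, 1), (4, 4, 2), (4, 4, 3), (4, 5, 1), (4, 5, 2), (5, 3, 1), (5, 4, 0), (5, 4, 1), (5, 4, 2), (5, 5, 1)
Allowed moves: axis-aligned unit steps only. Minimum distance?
10
(one shortest path: (4, 5, 0) → (3, 5, 0) → (2, 5, 0) → (2, 4, 0) → (2, 3, 0) → (3, 3, 0) → (3, 2, 0) → (4, 2, 0) → (5, 2, 0) → (5, 1, 0) → (5, 0, 0))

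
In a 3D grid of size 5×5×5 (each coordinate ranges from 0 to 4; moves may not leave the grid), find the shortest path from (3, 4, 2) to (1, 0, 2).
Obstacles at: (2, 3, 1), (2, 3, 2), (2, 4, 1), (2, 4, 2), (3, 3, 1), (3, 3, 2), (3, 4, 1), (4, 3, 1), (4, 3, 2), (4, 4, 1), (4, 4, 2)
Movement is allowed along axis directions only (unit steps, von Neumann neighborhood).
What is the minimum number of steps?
8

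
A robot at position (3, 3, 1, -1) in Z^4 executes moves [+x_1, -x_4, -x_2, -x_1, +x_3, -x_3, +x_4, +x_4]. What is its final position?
(3, 2, 1, 0)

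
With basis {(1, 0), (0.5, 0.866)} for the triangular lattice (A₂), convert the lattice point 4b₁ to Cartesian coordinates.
(4, 0)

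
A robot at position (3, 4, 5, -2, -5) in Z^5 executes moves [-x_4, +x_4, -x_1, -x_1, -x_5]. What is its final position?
(1, 4, 5, -2, -6)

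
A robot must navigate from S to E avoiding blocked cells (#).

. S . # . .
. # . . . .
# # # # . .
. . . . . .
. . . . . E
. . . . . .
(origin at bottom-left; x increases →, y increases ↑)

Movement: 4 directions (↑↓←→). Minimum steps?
8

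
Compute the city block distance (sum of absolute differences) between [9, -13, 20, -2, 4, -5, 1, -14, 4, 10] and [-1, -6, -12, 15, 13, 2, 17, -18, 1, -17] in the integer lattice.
132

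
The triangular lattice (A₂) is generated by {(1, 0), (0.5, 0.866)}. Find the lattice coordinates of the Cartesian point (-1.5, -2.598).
-3b₂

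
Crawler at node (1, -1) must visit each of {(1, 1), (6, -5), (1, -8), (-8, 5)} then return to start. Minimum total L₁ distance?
54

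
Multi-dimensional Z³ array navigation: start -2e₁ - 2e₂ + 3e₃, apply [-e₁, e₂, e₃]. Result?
(-3, -1, 4)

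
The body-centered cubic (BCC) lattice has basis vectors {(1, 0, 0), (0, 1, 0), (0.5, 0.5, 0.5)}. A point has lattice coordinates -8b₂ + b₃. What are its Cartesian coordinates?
(0.5, -7.5, 0.5)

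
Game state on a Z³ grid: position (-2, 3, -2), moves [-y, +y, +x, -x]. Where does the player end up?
(-2, 3, -2)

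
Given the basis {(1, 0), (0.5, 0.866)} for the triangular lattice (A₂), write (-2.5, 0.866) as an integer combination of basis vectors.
-3b₁ + b₂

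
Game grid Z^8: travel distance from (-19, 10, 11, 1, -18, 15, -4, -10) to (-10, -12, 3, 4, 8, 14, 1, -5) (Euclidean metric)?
36.9459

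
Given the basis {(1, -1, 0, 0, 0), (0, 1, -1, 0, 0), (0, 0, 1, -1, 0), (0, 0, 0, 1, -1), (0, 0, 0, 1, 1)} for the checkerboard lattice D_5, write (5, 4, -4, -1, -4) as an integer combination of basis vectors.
5b₁ + 9b₂ + 5b₃ + 4b₄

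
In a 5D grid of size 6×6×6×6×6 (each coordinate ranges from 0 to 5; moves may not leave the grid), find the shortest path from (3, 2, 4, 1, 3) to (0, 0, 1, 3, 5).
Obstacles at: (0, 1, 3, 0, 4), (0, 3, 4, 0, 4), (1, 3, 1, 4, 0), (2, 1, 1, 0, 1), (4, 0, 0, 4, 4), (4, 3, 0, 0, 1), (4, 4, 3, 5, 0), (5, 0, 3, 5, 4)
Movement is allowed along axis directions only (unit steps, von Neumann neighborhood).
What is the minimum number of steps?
12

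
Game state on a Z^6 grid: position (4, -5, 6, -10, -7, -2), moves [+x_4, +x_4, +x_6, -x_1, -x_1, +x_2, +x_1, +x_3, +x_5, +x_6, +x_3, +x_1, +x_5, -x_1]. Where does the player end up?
(3, -4, 8, -8, -5, 0)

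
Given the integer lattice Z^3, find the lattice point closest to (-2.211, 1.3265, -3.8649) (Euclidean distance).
(-2, 1, -4)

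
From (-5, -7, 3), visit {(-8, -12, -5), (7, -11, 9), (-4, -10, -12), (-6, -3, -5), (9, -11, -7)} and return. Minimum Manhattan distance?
96
(one optimal route: (-5, -7, 3) → (7, -11, 9) → (9, -11, -7) → (-4, -10, -12) → (-8, -12, -5) → (-6, -3, -5) → (-5, -7, 3))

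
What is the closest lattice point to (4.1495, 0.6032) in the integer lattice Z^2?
(4, 1)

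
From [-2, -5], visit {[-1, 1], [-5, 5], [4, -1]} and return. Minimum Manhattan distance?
38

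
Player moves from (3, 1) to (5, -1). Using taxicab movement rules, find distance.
4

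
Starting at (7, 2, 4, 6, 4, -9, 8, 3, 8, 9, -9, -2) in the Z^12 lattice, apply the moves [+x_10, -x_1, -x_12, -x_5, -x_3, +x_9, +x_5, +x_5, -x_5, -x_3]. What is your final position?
(6, 2, 2, 6, 4, -9, 8, 3, 9, 10, -9, -3)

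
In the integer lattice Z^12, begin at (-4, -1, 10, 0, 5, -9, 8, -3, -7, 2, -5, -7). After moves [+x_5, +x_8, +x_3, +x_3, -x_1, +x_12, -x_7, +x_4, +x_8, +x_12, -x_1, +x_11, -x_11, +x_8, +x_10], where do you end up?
(-6, -1, 12, 1, 6, -9, 7, 0, -7, 3, -5, -5)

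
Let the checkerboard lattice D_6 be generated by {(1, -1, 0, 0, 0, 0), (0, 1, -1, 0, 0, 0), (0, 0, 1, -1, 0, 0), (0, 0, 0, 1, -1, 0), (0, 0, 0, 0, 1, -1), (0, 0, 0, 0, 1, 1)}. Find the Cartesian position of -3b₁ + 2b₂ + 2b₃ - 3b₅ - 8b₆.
(-3, 5, 0, -2, -11, -5)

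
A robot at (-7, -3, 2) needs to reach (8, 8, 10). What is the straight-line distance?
20.2485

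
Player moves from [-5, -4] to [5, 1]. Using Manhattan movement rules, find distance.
15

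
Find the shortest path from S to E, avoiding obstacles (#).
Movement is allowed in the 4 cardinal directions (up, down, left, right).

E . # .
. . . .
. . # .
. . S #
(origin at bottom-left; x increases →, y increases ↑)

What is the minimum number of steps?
5
(one shortest path: (2, 0) → (1, 0) → (0, 0) → (0, 1) → (0, 2) → (0, 3))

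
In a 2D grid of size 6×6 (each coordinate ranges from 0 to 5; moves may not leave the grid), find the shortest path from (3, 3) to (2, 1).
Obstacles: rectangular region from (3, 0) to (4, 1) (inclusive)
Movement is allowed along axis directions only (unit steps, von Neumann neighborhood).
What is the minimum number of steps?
3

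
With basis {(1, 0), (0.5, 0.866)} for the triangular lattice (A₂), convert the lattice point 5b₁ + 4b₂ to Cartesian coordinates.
(7, 3.464)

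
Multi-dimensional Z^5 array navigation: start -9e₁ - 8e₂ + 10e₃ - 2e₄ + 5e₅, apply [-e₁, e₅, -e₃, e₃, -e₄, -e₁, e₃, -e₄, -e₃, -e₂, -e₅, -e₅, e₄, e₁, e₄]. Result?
(-10, -9, 10, -2, 4)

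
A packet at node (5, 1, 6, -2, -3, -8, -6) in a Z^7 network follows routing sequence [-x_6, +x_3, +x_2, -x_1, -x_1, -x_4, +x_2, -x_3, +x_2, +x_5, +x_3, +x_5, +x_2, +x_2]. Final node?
(3, 6, 7, -3, -1, -9, -6)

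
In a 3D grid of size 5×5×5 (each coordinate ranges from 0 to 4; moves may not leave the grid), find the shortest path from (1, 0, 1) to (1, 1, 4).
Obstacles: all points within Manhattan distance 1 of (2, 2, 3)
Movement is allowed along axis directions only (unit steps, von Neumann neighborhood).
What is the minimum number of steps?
4
(one shortest path: (1, 0, 1) → (1, 1, 1) → (1, 1, 2) → (1, 1, 3) → (1, 1, 4))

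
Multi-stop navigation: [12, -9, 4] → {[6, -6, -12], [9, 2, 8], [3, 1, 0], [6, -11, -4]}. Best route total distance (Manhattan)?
65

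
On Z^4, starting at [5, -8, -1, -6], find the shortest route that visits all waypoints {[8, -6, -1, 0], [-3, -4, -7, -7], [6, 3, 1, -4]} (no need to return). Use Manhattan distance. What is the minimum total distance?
55
(one optimal route: (5, -8, -1, -6) → (8, -6, -1, 0) → (6, 3, 1, -4) → (-3, -4, -7, -7))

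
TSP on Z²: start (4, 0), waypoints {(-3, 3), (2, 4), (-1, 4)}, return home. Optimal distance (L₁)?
22
(one optimal route: (4, 0) → (-3, 3) → (-1, 4) → (2, 4) → (4, 0))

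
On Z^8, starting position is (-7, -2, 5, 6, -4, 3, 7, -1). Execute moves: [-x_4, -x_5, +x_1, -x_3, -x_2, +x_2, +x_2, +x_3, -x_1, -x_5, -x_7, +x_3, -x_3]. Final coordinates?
(-7, -1, 5, 5, -6, 3, 6, -1)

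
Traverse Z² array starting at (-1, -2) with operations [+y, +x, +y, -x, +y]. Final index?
(-1, 1)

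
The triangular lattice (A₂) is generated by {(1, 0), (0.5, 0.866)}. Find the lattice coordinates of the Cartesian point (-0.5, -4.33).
2b₁ - 5b₂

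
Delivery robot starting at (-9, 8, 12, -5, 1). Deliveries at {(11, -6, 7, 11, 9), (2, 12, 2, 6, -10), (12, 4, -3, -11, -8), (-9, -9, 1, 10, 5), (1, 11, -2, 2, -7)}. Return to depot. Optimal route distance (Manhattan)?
234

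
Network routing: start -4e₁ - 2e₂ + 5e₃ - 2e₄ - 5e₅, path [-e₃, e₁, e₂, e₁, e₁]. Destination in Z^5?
(-1, -1, 4, -2, -5)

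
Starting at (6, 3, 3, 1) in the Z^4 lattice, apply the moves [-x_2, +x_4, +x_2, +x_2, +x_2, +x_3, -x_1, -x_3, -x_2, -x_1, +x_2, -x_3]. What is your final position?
(4, 5, 2, 2)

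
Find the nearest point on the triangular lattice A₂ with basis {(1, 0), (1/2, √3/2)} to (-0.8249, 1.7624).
(-1, 1.732)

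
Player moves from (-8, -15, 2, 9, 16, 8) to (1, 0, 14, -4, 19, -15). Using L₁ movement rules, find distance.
75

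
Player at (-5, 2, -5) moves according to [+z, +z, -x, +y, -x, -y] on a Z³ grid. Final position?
(-7, 2, -3)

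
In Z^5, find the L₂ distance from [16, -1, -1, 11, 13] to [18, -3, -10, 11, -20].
34.322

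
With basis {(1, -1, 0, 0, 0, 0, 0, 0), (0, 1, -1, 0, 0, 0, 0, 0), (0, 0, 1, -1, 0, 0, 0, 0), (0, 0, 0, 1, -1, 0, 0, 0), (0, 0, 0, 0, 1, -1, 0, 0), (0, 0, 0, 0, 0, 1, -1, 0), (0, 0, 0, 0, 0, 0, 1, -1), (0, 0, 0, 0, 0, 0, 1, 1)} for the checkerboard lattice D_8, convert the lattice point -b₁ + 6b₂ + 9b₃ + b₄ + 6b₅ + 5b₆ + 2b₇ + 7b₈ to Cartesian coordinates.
(-1, 7, 3, -8, 5, -1, 4, 5)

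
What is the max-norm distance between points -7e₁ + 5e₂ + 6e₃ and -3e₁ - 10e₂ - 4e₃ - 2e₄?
15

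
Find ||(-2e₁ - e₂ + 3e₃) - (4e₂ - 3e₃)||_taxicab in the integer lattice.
13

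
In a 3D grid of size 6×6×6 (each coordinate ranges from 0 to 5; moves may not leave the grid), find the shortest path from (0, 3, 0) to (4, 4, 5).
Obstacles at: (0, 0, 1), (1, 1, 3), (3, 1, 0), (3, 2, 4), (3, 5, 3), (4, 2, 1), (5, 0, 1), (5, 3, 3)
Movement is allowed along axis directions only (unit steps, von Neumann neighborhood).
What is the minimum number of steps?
10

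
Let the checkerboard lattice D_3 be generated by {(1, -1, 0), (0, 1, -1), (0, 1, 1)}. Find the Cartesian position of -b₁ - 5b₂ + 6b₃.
(-1, 2, 11)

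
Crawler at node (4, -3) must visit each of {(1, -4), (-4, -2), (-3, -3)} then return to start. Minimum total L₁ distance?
20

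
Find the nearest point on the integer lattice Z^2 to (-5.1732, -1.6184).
(-5, -2)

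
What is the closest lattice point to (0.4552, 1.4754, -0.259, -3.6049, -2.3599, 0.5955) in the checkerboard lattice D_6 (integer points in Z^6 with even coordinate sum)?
(0, 1, 0, -4, -2, 1)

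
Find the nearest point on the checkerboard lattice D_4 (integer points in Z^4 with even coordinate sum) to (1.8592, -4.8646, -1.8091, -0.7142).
(2, -5, -2, -1)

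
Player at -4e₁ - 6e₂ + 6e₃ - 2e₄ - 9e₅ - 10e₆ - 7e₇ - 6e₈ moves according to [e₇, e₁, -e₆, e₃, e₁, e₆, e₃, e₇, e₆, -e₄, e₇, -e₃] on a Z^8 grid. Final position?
(-2, -6, 7, -3, -9, -9, -4, -6)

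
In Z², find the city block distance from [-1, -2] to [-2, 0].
3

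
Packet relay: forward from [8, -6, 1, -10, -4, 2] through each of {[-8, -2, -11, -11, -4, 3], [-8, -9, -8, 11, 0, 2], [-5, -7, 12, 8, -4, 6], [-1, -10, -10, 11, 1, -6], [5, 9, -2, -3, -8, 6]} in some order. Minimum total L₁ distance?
189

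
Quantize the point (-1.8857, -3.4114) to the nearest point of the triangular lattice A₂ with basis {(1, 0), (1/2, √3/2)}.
(-2, -3.464)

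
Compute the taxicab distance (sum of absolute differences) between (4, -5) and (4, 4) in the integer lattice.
9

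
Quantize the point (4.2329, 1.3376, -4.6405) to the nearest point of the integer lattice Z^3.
(4, 1, -5)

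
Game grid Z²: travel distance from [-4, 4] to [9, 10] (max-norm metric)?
13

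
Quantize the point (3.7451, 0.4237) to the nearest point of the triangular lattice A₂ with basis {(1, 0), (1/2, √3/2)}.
(4, 0)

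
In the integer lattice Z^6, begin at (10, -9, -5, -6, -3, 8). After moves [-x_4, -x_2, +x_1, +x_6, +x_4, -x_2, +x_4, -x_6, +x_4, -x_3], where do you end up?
(11, -11, -6, -4, -3, 8)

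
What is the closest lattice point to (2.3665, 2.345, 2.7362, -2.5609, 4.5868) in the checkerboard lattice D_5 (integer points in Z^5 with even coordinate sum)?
(2, 2, 3, -2, 5)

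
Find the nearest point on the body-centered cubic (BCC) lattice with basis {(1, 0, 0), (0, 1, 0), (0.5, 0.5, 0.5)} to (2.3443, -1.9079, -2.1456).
(2, -2, -2)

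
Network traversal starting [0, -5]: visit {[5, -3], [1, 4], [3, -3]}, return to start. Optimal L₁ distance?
28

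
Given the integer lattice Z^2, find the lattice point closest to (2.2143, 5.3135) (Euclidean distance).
(2, 5)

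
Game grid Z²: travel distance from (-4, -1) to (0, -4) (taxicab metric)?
7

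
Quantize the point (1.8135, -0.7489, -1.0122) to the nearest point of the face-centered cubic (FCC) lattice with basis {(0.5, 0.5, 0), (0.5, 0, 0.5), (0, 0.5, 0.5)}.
(2, -1, -1)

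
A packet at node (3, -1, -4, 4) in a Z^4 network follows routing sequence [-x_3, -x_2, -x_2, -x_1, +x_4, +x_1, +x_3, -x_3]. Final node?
(3, -3, -5, 5)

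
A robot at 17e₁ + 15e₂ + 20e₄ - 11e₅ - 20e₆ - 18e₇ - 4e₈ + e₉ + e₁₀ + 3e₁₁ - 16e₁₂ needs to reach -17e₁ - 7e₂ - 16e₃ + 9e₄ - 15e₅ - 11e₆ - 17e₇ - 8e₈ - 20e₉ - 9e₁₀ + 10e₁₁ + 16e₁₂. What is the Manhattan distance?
171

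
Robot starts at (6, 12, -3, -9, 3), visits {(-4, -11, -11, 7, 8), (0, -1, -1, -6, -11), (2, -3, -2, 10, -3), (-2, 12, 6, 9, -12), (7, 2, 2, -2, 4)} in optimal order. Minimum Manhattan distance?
168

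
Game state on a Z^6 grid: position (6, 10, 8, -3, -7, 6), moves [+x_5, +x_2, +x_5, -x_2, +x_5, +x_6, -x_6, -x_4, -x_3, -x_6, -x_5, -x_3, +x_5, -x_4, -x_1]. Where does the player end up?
(5, 10, 6, -5, -4, 5)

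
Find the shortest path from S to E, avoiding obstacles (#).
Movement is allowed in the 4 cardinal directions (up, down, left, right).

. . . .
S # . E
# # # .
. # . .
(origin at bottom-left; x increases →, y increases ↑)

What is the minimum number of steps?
5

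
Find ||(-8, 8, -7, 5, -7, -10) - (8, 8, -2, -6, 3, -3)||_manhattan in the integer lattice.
49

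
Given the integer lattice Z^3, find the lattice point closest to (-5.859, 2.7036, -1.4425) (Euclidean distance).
(-6, 3, -1)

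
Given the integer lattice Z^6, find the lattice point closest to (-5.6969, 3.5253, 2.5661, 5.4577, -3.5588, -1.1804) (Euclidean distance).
(-6, 4, 3, 5, -4, -1)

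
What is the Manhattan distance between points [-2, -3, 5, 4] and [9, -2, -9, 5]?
27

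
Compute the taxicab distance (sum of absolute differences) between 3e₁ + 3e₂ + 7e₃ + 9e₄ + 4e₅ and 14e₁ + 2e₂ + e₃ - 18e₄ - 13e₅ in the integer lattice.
62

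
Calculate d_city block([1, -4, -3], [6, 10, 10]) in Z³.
32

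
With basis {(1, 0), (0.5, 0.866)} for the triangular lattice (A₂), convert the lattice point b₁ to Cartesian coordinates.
(1, 0)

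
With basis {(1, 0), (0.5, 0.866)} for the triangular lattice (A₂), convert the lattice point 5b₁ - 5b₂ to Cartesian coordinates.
(2.5, -4.33)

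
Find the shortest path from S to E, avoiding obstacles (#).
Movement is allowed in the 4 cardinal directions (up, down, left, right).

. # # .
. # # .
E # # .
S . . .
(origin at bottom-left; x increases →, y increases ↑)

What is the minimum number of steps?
1
(one shortest path: (0, 0) → (0, 1))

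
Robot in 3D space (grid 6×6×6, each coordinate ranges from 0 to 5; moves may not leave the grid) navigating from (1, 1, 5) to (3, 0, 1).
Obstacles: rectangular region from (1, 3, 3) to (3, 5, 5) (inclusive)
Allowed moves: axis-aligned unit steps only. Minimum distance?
7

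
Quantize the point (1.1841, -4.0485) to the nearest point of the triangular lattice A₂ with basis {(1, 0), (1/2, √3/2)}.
(1.5, -4.33)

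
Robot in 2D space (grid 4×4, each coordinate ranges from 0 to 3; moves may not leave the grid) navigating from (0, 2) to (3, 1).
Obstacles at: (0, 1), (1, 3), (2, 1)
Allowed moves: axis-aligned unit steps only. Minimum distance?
4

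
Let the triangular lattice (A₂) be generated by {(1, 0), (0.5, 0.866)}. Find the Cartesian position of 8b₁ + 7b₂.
(11.5, 6.062)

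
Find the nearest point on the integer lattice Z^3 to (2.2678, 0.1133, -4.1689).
(2, 0, -4)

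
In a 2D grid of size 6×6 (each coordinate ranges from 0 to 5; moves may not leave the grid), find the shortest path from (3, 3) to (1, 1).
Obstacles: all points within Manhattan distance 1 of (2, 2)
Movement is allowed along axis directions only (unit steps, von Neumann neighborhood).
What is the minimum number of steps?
8
(one shortest path: (3, 3) → (4, 3) → (4, 2) → (4, 1) → (3, 1) → (3, 0) → (2, 0) → (1, 0) → (1, 1))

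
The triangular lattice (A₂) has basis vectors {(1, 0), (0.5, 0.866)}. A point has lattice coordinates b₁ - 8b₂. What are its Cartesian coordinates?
(-3, -6.928)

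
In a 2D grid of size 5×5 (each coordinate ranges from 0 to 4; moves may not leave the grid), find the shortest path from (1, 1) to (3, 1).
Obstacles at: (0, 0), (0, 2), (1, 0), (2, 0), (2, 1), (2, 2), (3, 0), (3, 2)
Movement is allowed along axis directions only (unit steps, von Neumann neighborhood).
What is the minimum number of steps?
8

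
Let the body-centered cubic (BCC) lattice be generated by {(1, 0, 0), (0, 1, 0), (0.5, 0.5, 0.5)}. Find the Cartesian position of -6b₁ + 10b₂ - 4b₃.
(-8, 8, -2)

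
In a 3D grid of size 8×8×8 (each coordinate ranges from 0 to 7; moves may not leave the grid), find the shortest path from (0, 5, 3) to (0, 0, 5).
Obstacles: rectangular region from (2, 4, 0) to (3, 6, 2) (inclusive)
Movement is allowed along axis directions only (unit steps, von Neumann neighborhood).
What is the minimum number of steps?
7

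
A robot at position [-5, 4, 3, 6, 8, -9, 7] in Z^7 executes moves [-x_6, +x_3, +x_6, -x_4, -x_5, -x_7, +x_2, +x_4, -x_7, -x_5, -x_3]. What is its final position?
(-5, 5, 3, 6, 6, -9, 5)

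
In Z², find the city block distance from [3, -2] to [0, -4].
5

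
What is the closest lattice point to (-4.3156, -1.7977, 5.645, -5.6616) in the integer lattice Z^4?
(-4, -2, 6, -6)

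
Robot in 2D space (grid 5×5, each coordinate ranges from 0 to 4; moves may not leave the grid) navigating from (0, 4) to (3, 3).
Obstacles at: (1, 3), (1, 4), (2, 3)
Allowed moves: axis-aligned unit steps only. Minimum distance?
6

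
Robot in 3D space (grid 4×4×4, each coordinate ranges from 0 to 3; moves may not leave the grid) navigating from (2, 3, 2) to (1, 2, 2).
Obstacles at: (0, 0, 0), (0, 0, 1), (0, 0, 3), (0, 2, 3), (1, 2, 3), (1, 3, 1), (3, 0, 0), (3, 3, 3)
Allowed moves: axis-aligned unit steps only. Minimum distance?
2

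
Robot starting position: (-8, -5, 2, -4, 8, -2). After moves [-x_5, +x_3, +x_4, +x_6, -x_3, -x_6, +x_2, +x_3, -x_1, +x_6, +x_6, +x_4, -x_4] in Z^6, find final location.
(-9, -4, 3, -3, 7, 0)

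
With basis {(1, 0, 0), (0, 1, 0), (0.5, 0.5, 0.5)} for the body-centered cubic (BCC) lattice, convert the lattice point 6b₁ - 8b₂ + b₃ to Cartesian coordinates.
(6.5, -7.5, 0.5)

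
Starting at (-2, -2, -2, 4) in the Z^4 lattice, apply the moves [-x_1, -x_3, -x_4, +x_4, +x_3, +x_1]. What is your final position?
(-2, -2, -2, 4)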